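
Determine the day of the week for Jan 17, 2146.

Doomsday rule: the anchor day for the 2100s is Sunday. For year 46: 46÷12 = 3 r 10, and 10÷4 = 2, so 3+10+2 = 15.
Sunday + 15 ≡ Monday — that's 2146's doomsday.
In January the doomsday date is Jan 3 (2146 is not a leap year).
Jan 17 is 14 days after Jan 3; 14 mod 7 = 0, so Monday + 0 = Monday.

Monday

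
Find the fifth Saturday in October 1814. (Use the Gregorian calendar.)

October 1, 1814 is a Saturday.
The first Saturday is therefore October 1 (same day).
The fifth Saturday is 1 + 4×7 = October 29.

October 29, 1814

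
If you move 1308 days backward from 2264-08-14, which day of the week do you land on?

Monday

First find the weekday of Aug 14, 2264. Doomsday rule: the anchor day for the 2200s is Friday. For year 64: 64÷12 = 5 r 4, and 4÷4 = 1, so 5+4+1 = 10.
Friday + 10 ≡ Monday — that's 2264's doomsday.
In August the doomsday date is Aug 8.
Aug 14 is 6 days after Aug 8; 6 mod 7 = 6, so Monday + 6 = Sunday.
1308 mod 7 = 6, so 1308 days before a Sunday is Sunday − 6 = Monday.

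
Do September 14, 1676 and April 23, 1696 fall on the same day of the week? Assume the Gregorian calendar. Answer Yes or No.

From Sep 14, 1676 to Apr 23, 1696 is 7161 days.
7161 mod 7 = 0, so they are the same weekday.
(Sep 14, 1676 is a Monday; Apr 23, 1696 is a Monday.)

Yes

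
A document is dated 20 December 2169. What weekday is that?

Wednesday

Doomsday rule: the anchor day for the 2100s is Sunday. For year 69: 69÷12 = 5 r 9, and 9÷4 = 2, so 5+9+2 = 16.
Sunday + 16 ≡ Tuesday — that's 2169's doomsday.
In December the doomsday date is Dec 12.
Dec 20 is 8 days after Dec 12; 8 mod 7 = 1, so Tuesday + 1 = Wednesday.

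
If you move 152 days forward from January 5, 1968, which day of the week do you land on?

Jan 5, 1968 is a Friday.
152 mod 7 = 5, so 152 days after a Friday is Friday + 5 = Wednesday.

Wednesday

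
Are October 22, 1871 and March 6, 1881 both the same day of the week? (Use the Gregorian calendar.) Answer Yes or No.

Yes

From Oct 22, 1871 to Mar 6, 1881 is 3423 days.
3423 mod 7 = 0, so they are the same weekday.
(Oct 22, 1871 is a Sunday; Mar 6, 1881 is a Sunday.)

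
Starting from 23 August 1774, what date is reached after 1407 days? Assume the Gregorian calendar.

+365 (one year) → Aug 23, 1775 (1042 left).
+366 (one year; includes Feb 29, 1776) → Aug 23, 1776 (676 left).
+365 (one year) → Aug 23, 1777 (311 left).
Aug has 31 days: +9 → Sep 1, 1777 (302 left).
Sep has 30 days: +30 → Oct 1, 1777 (272 left).
Oct has 31 days: +31 → Nov 1, 1777 (241 left).
Nov has 30 days: +30 → Dec 1, 1777 (211 left).
Dec has 31 days: +31 → Jan 1, 1778 (180 left).
Jan has 31 days: +31 → Feb 1, 1778 (149 left).
Feb has 28 days: +28 → Mar 1, 1778 (121 left).
Mar has 31 days: +31 → Apr 1, 1778 (90 left).
Apr has 30 days: +30 → May 1, 1778 (60 left).
May has 31 days: +31 → Jun 1, 1778 (29 left).
+29 → Jun 30, 1778.

June 30, 1778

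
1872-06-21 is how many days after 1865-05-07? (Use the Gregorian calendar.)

May 7, 1865 → May 7, 1866: 365 days.
May 7, 1866 → May 7, 1867: 365 days.
May 7, 1867 → May 7, 1868: 366 days (Feb 29, 1868 is in that span).
May 7, 1868 → May 7, 1869: 365 days.
May 7, 1869 → May 7, 1870: 365 days.
May 7, 1870 → May 7, 1871: 365 days.
May 7, 1871 → May 7, 1872: 366 days (Feb 29, 1872 is in that span).
May 7, 1872 → Jun 7, 1872: 31 days (May has 31).
Jun 7, 1872 → Jun 21, 1872: 14 days.
Total: 2602 days.

2602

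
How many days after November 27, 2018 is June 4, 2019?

Nov 27, 2018 → Dec 27, 2018: 30 days (November has 30).
Dec 27, 2018 → Jan 27, 2019: 31 days (December has 31).
Jan 27, 2019 → Feb 27, 2019: 31 days (January has 31).
Feb 27, 2019 → Mar 27, 2019: 28 days (February has 28).
Mar 27, 2019 → Apr 27, 2019: 31 days (March has 31).
Apr 27, 2019 → May 27, 2019: 30 days (April has 30).
May 27, 2019 → Jun 4, 2019: 8 days.
Total: 189 days.

189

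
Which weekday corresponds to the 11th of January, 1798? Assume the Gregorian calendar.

Doomsday rule: the anchor day for the 1700s is Sunday. For year 98: 98÷12 = 8 r 2, and 2÷4 = 0, so 8+2+0 = 10.
Sunday + 10 ≡ Wednesday — that's 1798's doomsday.
In January the doomsday date is Jan 3 (1798 is not a leap year).
Jan 11 is 8 days after Jan 3; 8 mod 7 = 1, so Wednesday + 1 = Thursday.

Thursday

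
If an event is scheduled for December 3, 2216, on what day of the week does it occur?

January 1, 2216 is a Monday.
Jan 1, 2216 → Feb 1, 2216: 31 days (January has 31).
Feb 1, 2216 → Mar 1, 2216: 29 days (February has 29).
Mar 1, 2216 → Apr 1, 2216: 31 days (March has 31).
Apr 1, 2216 → May 1, 2216: 30 days (April has 30).
May 1, 2216 → Jun 1, 2216: 31 days (May has 31).
Jun 1, 2216 → Jul 1, 2216: 30 days (June has 30).
Jul 1, 2216 → Aug 1, 2216: 31 days (July has 31).
Aug 1, 2216 → Sep 1, 2216: 31 days (August has 31).
Sep 1, 2216 → Oct 1, 2216: 30 days (September has 30).
Oct 1, 2216 → Nov 1, 2216: 31 days (October has 31).
Nov 1, 2216 → Dec 1, 2216: 30 days (November has 30).
Dec 1, 2216 → Dec 3, 2216: 2 days.
Total: 337 days.
337 mod 7 = 1, so Monday + 1 = Tuesday.

Tuesday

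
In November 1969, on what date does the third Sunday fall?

November 1, 1969 is a Saturday.
The first Sunday is therefore November 2 (1 days later).
The third Sunday is 2 + 2×7 = November 16.

November 16, 1969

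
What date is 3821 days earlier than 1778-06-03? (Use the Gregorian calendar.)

December 17, 1767

−365 (one year) → Jun 3, 1777 (3456 left).
−365 (one year) → Jun 3, 1776 (3091 left).
−366 (one year; includes Feb 29, 1776) → Jun 3, 1775 (2725 left).
−365 (one year) → Jun 3, 1774 (2360 left).
−365 (one year) → Jun 3, 1773 (1995 left).
−365 (one year) → Jun 3, 1772 (1630 left).
−366 (one year; includes Feb 29, 1772) → Jun 3, 1771 (1264 left).
−365 (one year) → Jun 3, 1770 (899 left).
−365 (one year) → Jun 3, 1769 (534 left).
−365 (one year) → Jun 3, 1768 (169 left).
−3 → May 31, 1768 (end of May, 31 days; 166 left).
−31 → Apr 30, 1768 (end of Apr, 30 days; 135 left).
−30 → Mar 31, 1768 (end of Mar, 31 days; 105 left).
−31 → Feb 29, 1768 (end of Feb, 29 days; 74 left).
−29 → Jan 31, 1768 (end of Jan, 31 days; 45 left).
−31 → Dec 31, 1767 (end of Dec, 31 days; 14 left).
−14 → Dec 17, 1767.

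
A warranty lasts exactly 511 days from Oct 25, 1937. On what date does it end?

March 20, 1939

+365 (one year) → Oct 25, 1938 (146 left).
Oct has 31 days: +7 → Nov 1, 1938 (139 left).
Nov has 30 days: +30 → Dec 1, 1938 (109 left).
Dec has 31 days: +31 → Jan 1, 1939 (78 left).
Jan has 31 days: +31 → Feb 1, 1939 (47 left).
Feb has 28 days: +28 → Mar 1, 1939 (19 left).
+19 → Mar 20, 1939.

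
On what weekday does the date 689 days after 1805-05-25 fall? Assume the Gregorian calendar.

Tuesday

May 25, 1805 is a Saturday.
689 mod 7 = 3, so 689 days after a Saturday is Saturday + 3 = Tuesday.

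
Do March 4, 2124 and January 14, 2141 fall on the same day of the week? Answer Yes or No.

From Mar 4, 2124 to Jan 14, 2141 is 6160 days.
6160 mod 7 = 0, so they are the same weekday.
(Mar 4, 2124 is a Saturday; Jan 14, 2141 is a Saturday.)

Yes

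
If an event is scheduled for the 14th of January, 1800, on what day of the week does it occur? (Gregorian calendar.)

Tuesday

Doomsday rule: the anchor day for the 1800s is Friday. For year 00: 0÷12 = 0 r 0, and 0÷4 = 0, so 0+0+0 = 0.
Friday + 0 ≡ Friday — that's 1800's doomsday.
In January the doomsday date is Jan 3 (1800 is not a leap year (divisible by 100 but not 400)).
Jan 14 is 11 days after Jan 3; 11 mod 7 = 4, so Friday + 4 = Tuesday.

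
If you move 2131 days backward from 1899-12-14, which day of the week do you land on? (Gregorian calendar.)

First find the weekday of Dec 14, 1899. Doomsday rule: the anchor day for the 1800s is Friday. For year 99: 99÷12 = 8 r 3, and 3÷4 = 0, so 8+3+0 = 11.
Friday + 11 ≡ Tuesday — that's 1899's doomsday.
In December the doomsday date is Dec 12.
Dec 14 is 2 days after Dec 12; 2 mod 7 = 2, so Tuesday + 2 = Thursday.
2131 mod 7 = 3, so 2131 days before a Thursday is Thursday − 3 = Monday.

Monday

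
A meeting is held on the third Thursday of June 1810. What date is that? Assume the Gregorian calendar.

June 1, 1810 is a Friday.
The first Thursday is therefore June 7 (6 days later).
The third Thursday is 7 + 2×7 = June 21.

June 21, 1810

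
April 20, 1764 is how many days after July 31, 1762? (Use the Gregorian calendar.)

Jul 31, 1762 → Jul 31, 1763: 365 days.
Jul 31, 1763 → Aug 31, 1763: 31 days (July has 31).
Aug 31, 1763 → Sep 30, 1763: 30 days (August has 31).
Sep 30, 1763 → Oct 30, 1763: 30 days (September has 30).
Oct 30, 1763 → Nov 30, 1763: 31 days (October has 31).
Nov 30, 1763 → Dec 30, 1763: 30 days (November has 30).
Dec 30, 1763 → Jan 30, 1764: 31 days (December has 31).
Jan 30, 1764 → Feb 29, 1764: 30 days (January has 31).
Feb 29, 1764 → Mar 29, 1764: 29 days (February has 29).
Mar 29, 1764 → Apr 20, 1764: 22 days.
Total: 629 days.

629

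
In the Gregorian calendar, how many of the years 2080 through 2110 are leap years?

Multiples of 4 in [2080,2110]: 8.
Of those, multiples of 100: 1 (not leap unless ÷400).
Multiples of 400: 0.
Leap years = 8 − 1 + 0 = 7.

7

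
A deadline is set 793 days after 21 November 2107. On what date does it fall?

+366 (one year; includes Feb 29, 2108) → Nov 21, 2108 (427 left).
+365 (one year) → Nov 21, 2109 (62 left).
Nov has 30 days: +10 → Dec 1, 2109 (52 left).
Dec has 31 days: +31 → Jan 1, 2110 (21 left).
+21 → Jan 22, 2110.

January 22, 2110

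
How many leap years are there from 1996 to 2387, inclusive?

95

Multiples of 4 in [1996,2387]: 98.
Of those, multiples of 100: 4 (not leap unless ÷400).
Multiples of 400: 1.
Leap years = 98 − 4 + 1 = 95.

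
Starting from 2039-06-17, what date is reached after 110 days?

Jun has 30 days: +14 → Jul 1, 2039 (96 left).
Jul has 31 days: +31 → Aug 1, 2039 (65 left).
Aug has 31 days: +31 → Sep 1, 2039 (34 left).
Sep has 30 days: +30 → Oct 1, 2039 (4 left).
+4 → Oct 5, 2039.

October 5, 2039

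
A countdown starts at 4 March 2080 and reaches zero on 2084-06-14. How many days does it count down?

1563

Mar 4, 2080 → Mar 4, 2081: 365 days.
Mar 4, 2081 → Mar 4, 2082: 365 days.
Mar 4, 2082 → Mar 4, 2083: 365 days.
Mar 4, 2083 → Mar 4, 2084: 366 days (Feb 29, 2084 is in that span).
Mar 4, 2084 → Apr 4, 2084: 31 days (March has 31).
Apr 4, 2084 → May 4, 2084: 30 days (April has 30).
May 4, 2084 → Jun 4, 2084: 31 days (May has 31).
Jun 4, 2084 → Jun 14, 2084: 10 days.
Total: 1563 days.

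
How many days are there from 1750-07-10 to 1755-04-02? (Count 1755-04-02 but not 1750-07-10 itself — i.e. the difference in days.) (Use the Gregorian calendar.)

1727

Jul 10, 1750 → Jul 10, 1751: 365 days.
Jul 10, 1751 → Jul 10, 1752: 366 days (Feb 29, 1752 is in that span).
Jul 10, 1752 → Jul 10, 1753: 365 days.
Jul 10, 1753 → Jul 10, 1754: 365 days.
Jul 10, 1754 → Aug 10, 1754: 31 days (July has 31).
Aug 10, 1754 → Sep 10, 1754: 31 days (August has 31).
Sep 10, 1754 → Oct 10, 1754: 30 days (September has 30).
Oct 10, 1754 → Nov 10, 1754: 31 days (October has 31).
Nov 10, 1754 → Dec 10, 1754: 30 days (November has 30).
Dec 10, 1754 → Jan 10, 1755: 31 days (December has 31).
Jan 10, 1755 → Feb 10, 1755: 31 days (January has 31).
Feb 10, 1755 → Mar 10, 1755: 28 days (February has 28).
Mar 10, 1755 → Apr 2, 1755: 23 days.
Total: 1727 days.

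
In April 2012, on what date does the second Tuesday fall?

April 1, 2012 is a Sunday.
The first Tuesday is therefore April 3 (2 days later).
The second Tuesday is 3 + 1×7 = April 10.

April 10, 2012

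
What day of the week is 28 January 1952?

January 1, 1952 is a Tuesday.
Jan 1, 1952 → Jan 28, 1952: 27 days.
Total: 27 days.
27 mod 7 = 6, so Tuesday + 6 = Monday.

Monday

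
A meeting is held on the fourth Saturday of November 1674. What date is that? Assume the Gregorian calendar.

November 24, 1674

November 1, 1674 is a Thursday.
The first Saturday is therefore November 3 (2 days later).
The fourth Saturday is 3 + 3×7 = November 24.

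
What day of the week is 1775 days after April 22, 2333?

First find the weekday of Apr 22, 2333. Doomsday rule: the anchor day for the 2300s is Wednesday. For year 33: 33÷12 = 2 r 9, and 9÷4 = 2, so 2+9+2 = 13.
Wednesday + 13 ≡ Tuesday — that's 2333's doomsday.
In April the doomsday date is Apr 4.
Apr 22 is 18 days after Apr 4; 18 mod 7 = 4, so Tuesday + 4 = Saturday.
1775 mod 7 = 4, so 1775 days after a Saturday is Saturday + 4 = Wednesday.

Wednesday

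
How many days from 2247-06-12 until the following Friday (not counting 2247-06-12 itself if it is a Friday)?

Jun 12, 2247 is a Saturday.
From Saturday to the next Friday is 6 days.

6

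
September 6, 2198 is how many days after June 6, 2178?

Jun 6, 2178 → Jun 6, 2179: 365 days.
Jun 6, 2179 → Jun 6, 2180: 366 days (Feb 29, 2180 is in that span).
Jun 6, 2180 → Jun 6, 2181: 365 days.
Jun 6, 2181 → Jun 6, 2182: 365 days.
Jun 6, 2182 → Jun 6, 2183: 365 days.
Jun 6, 2183 → Jun 6, 2184: 366 days (Feb 29, 2184 is in that span).
Jun 6, 2184 → Jun 6, 2185: 365 days.
Jun 6, 2185 → Jun 6, 2186: 365 days.
Jun 6, 2186 → Jun 6, 2187: 365 days.
Jun 6, 2187 → Jun 6, 2188: 366 days (Feb 29, 2188 is in that span).
Jun 6, 2188 → Jun 6, 2189: 365 days.
Jun 6, 2189 → Jun 6, 2190: 365 days.
Jun 6, 2190 → Jun 6, 2191: 365 days.
Jun 6, 2191 → Jun 6, 2192: 366 days (Feb 29, 2192 is in that span).
Jun 6, 2192 → Jun 6, 2193: 365 days.
Jun 6, 2193 → Jun 6, 2194: 365 days.
Jun 6, 2194 → Jun 6, 2195: 365 days.
Jun 6, 2195 → Jun 6, 2196: 366 days (Feb 29, 2196 is in that span).
Jun 6, 2196 → Jun 6, 2197: 365 days.
Jun 6, 2197 → Jun 6, 2198: 365 days.
Jun 6, 2198 → Jul 6, 2198: 30 days (June has 30).
Jul 6, 2198 → Aug 6, 2198: 31 days (July has 31).
Aug 6, 2198 → Sep 6, 2198: 31 days.
Total: 7397 days.

7397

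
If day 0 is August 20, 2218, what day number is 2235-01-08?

Aug 20, 2218 → Aug 20, 2219: 365 days.
Aug 20, 2219 → Aug 20, 2220: 366 days (Feb 29, 2220 is in that span).
Aug 20, 2220 → Aug 20, 2221: 365 days.
Aug 20, 2221 → Aug 20, 2222: 365 days.
Aug 20, 2222 → Aug 20, 2223: 365 days.
Aug 20, 2223 → Aug 20, 2224: 366 days (Feb 29, 2224 is in that span).
Aug 20, 2224 → Aug 20, 2225: 365 days.
Aug 20, 2225 → Aug 20, 2226: 365 days.
Aug 20, 2226 → Aug 20, 2227: 365 days.
Aug 20, 2227 → Aug 20, 2228: 366 days (Feb 29, 2228 is in that span).
Aug 20, 2228 → Aug 20, 2229: 365 days.
Aug 20, 2229 → Aug 20, 2230: 365 days.
Aug 20, 2230 → Aug 20, 2231: 365 days.
Aug 20, 2231 → Aug 20, 2232: 366 days (Feb 29, 2232 is in that span).
Aug 20, 2232 → Aug 20, 2233: 365 days.
Aug 20, 2233 → Aug 20, 2234: 365 days.
Aug 20, 2234 → Sep 20, 2234: 31 days (August has 31).
Sep 20, 2234 → Oct 20, 2234: 30 days (September has 30).
Oct 20, 2234 → Nov 20, 2234: 31 days (October has 31).
Nov 20, 2234 → Dec 20, 2234: 30 days (November has 30).
Dec 20, 2234 → Jan 8, 2235: 19 days.
Total: 5985 days.

5985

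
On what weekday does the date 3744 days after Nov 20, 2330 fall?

Nov 20, 2330 is a Thursday.
3744 mod 7 = 6, so 3744 days after a Thursday is Thursday + 6 = Wednesday.

Wednesday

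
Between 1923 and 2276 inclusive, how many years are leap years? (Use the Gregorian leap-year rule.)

Multiples of 4 in [1923,2276]: 89.
Of those, multiples of 100: 3 (not leap unless ÷400).
Multiples of 400: 1.
Leap years = 89 − 3 + 1 = 87.

87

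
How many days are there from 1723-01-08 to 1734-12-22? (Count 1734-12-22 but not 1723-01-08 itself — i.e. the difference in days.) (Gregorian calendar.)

4366

Jan 8, 1723 → Jan 8, 1724: 365 days.
Jan 8, 1724 → Jan 8, 1725: 366 days (Feb 29, 1724 is in that span).
Jan 8, 1725 → Jan 8, 1726: 365 days.
Jan 8, 1726 → Jan 8, 1727: 365 days.
Jan 8, 1727 → Jan 8, 1728: 365 days.
Jan 8, 1728 → Jan 8, 1729: 366 days (Feb 29, 1728 is in that span).
Jan 8, 1729 → Jan 8, 1730: 365 days.
Jan 8, 1730 → Jan 8, 1731: 365 days.
Jan 8, 1731 → Jan 8, 1732: 365 days.
Jan 8, 1732 → Jan 8, 1733: 366 days (Feb 29, 1732 is in that span).
Jan 8, 1733 → Jan 8, 1734: 365 days.
Jan 8, 1734 → Feb 8, 1734: 31 days (January has 31).
Feb 8, 1734 → Mar 8, 1734: 28 days (February has 28).
Mar 8, 1734 → Apr 8, 1734: 31 days (March has 31).
Apr 8, 1734 → May 8, 1734: 30 days (April has 30).
May 8, 1734 → Jun 8, 1734: 31 days (May has 31).
Jun 8, 1734 → Jul 8, 1734: 30 days (June has 30).
Jul 8, 1734 → Aug 8, 1734: 31 days (July has 31).
Aug 8, 1734 → Sep 8, 1734: 31 days (August has 31).
Sep 8, 1734 → Oct 8, 1734: 30 days (September has 30).
Oct 8, 1734 → Nov 8, 1734: 31 days (October has 31).
Nov 8, 1734 → Dec 8, 1734: 30 days (November has 30).
Dec 8, 1734 → Dec 22, 1734: 14 days.
Total: 4366 days.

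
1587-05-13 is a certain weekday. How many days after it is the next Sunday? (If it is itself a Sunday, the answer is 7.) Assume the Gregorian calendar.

May 13, 1587 is a Wednesday.
From Wednesday to the next Sunday is 4 days.

4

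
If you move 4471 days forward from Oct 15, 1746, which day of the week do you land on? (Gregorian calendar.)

First find the weekday of Oct 15, 1746. Doomsday rule: the anchor day for the 1700s is Sunday. For year 46: 46÷12 = 3 r 10, and 10÷4 = 2, so 3+10+2 = 15.
Sunday + 15 ≡ Monday — that's 1746's doomsday.
In October the doomsday date is Oct 10.
Oct 15 is 5 days after Oct 10; 5 mod 7 = 5, so Monday + 5 = Saturday.
4471 mod 7 = 5, so 4471 days after a Saturday is Saturday + 5 = Thursday.

Thursday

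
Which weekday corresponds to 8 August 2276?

Tuesday

Doomsday rule: the anchor day for the 2200s is Friday. For year 76: 76÷12 = 6 r 4, and 4÷4 = 1, so 6+4+1 = 11.
Friday + 11 ≡ Tuesday — that's 2276's doomsday.
In August the doomsday date is Aug 8.
Aug 8 is the doomsday itself: Tuesday.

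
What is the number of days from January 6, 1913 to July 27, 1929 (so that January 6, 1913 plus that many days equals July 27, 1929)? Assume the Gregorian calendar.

Jan 6, 1913 → Jan 6, 1914: 365 days.
Jan 6, 1914 → Jan 6, 1915: 365 days.
Jan 6, 1915 → Jan 6, 1916: 365 days.
Jan 6, 1916 → Jan 6, 1917: 366 days (Feb 29, 1916 is in that span).
Jan 6, 1917 → Jan 6, 1918: 365 days.
Jan 6, 1918 → Jan 6, 1919: 365 days.
Jan 6, 1919 → Jan 6, 1920: 365 days.
Jan 6, 1920 → Jan 6, 1921: 366 days (Feb 29, 1920 is in that span).
Jan 6, 1921 → Jan 6, 1922: 365 days.
Jan 6, 1922 → Jan 6, 1923: 365 days.
Jan 6, 1923 → Jan 6, 1924: 365 days.
Jan 6, 1924 → Jan 6, 1925: 366 days (Feb 29, 1924 is in that span).
Jan 6, 1925 → Jan 6, 1926: 365 days.
Jan 6, 1926 → Jan 6, 1927: 365 days.
Jan 6, 1927 → Jan 6, 1928: 365 days.
Jan 6, 1928 → Jan 6, 1929: 366 days (Feb 29, 1928 is in that span).
Jan 6, 1929 → Feb 6, 1929: 31 days (January has 31).
Feb 6, 1929 → Mar 6, 1929: 28 days (February has 28).
Mar 6, 1929 → Apr 6, 1929: 31 days (March has 31).
Apr 6, 1929 → May 6, 1929: 30 days (April has 30).
May 6, 1929 → Jun 6, 1929: 31 days (May has 31).
Jun 6, 1929 → Jul 6, 1929: 30 days (June has 30).
Jul 6, 1929 → Jul 27, 1929: 21 days.
Total: 6046 days.

6046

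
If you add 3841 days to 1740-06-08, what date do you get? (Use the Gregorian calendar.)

December 14, 1750

+365 (one year) → Jun 8, 1741 (3476 left).
+365 (one year) → Jun 8, 1742 (3111 left).
+365 (one year) → Jun 8, 1743 (2746 left).
+366 (one year; includes Feb 29, 1744) → Jun 8, 1744 (2380 left).
+365 (one year) → Jun 8, 1745 (2015 left).
+365 (one year) → Jun 8, 1746 (1650 left).
+365 (one year) → Jun 8, 1747 (1285 left).
+366 (one year; includes Feb 29, 1748) → Jun 8, 1748 (919 left).
+365 (one year) → Jun 8, 1749 (554 left).
+365 (one year) → Jun 8, 1750 (189 left).
Jun has 30 days: +23 → Jul 1, 1750 (166 left).
Jul has 31 days: +31 → Aug 1, 1750 (135 left).
Aug has 31 days: +31 → Sep 1, 1750 (104 left).
Sep has 30 days: +30 → Oct 1, 1750 (74 left).
Oct has 31 days: +31 → Nov 1, 1750 (43 left).
Nov has 30 days: +30 → Dec 1, 1750 (13 left).
+13 → Dec 14, 1750.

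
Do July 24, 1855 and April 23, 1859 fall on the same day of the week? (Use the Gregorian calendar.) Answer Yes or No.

From Jul 24, 1855 to Apr 23, 1859 is 1369 days.
1369 mod 7 = 4, so they are different weekdays.
(Jul 24, 1855 is a Tuesday; Apr 23, 1859 is a Saturday.)

No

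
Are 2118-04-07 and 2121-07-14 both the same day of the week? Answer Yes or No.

No

From Apr 7, 2118 to Jul 14, 2121 is 1194 days.
1194 mod 7 = 4, so they are different weekdays.
(Apr 7, 2118 is a Thursday; Jul 14, 2121 is a Monday.)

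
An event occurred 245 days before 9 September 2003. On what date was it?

January 7, 2003

−9 → Aug 31, 2003 (end of Aug, 31 days; 236 left).
−31 → Jul 31, 2003 (end of Jul, 31 days; 205 left).
−31 → Jun 30, 2003 (end of Jun, 30 days; 174 left).
−30 → May 31, 2003 (end of May, 31 days; 144 left).
−31 → Apr 30, 2003 (end of Apr, 30 days; 113 left).
−30 → Mar 31, 2003 (end of Mar, 31 days; 83 left).
−31 → Feb 28, 2003 (end of Feb, 28 days; 52 left).
−28 → Jan 31, 2003 (end of Jan, 31 days; 24 left).
−24 → Jan 7, 2003.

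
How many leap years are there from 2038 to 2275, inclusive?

Multiples of 4 in [2038,2275]: 59.
Of those, multiples of 100: 2 (not leap unless ÷400).
Multiples of 400: 0.
Leap years = 59 − 2 + 0 = 57.

57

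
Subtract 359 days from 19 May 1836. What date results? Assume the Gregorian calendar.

May 26, 1835

−19 → Apr 30, 1836 (end of Apr, 30 days; 340 left).
−30 → Mar 31, 1836 (end of Mar, 31 days; 310 left).
−31 → Feb 29, 1836 (end of Feb, 29 days; 279 left).
−29 → Jan 31, 1836 (end of Jan, 31 days; 250 left).
−31 → Dec 31, 1835 (end of Dec, 31 days; 219 left).
−31 → Nov 30, 1835 (end of Nov, 30 days; 188 left).
−30 → Oct 31, 1835 (end of Oct, 31 days; 158 left).
−31 → Sep 30, 1835 (end of Sep, 30 days; 127 left).
−30 → Aug 31, 1835 (end of Aug, 31 days; 97 left).
−31 → Jul 31, 1835 (end of Jul, 31 days; 66 left).
−31 → Jun 30, 1835 (end of Jun, 30 days; 35 left).
−30 → May 31, 1835 (end of May, 31 days; 5 left).
−5 → May 26, 1835.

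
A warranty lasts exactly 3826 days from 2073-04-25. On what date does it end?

+365 (one year) → Apr 25, 2074 (3461 left).
+365 (one year) → Apr 25, 2075 (3096 left).
+366 (one year; includes Feb 29, 2076) → Apr 25, 2076 (2730 left).
+365 (one year) → Apr 25, 2077 (2365 left).
+365 (one year) → Apr 25, 2078 (2000 left).
+365 (one year) → Apr 25, 2079 (1635 left).
+366 (one year; includes Feb 29, 2080) → Apr 25, 2080 (1269 left).
+365 (one year) → Apr 25, 2081 (904 left).
+365 (one year) → Apr 25, 2082 (539 left).
+365 (one year) → Apr 25, 2083 (174 left).
Apr has 30 days: +6 → May 1, 2083 (168 left).
May has 31 days: +31 → Jun 1, 2083 (137 left).
Jun has 30 days: +30 → Jul 1, 2083 (107 left).
Jul has 31 days: +31 → Aug 1, 2083 (76 left).
Aug has 31 days: +31 → Sep 1, 2083 (45 left).
Sep has 30 days: +30 → Oct 1, 2083 (15 left).
+15 → Oct 16, 2083.

October 16, 2083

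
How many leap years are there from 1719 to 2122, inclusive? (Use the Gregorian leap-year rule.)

Multiples of 4 in [1719,2122]: 101.
Of those, multiples of 100: 4 (not leap unless ÷400).
Multiples of 400: 1.
Leap years = 101 − 4 + 1 = 98.

98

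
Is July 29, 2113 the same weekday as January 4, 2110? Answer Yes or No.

Yes

From Jan 4, 2110 to Jul 29, 2113 is 1302 days.
1302 mod 7 = 0, so they are the same weekday.
(Jan 4, 2110 is a Saturday; Jul 29, 2113 is a Saturday.)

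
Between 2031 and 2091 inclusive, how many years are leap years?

Multiples of 4 in [2031,2091]: 15.
Of those, multiples of 100: 0 (not leap unless ÷400).
Multiples of 400: 0.
Leap years = 15 − 0 + 0 = 15.

15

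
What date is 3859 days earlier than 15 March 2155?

−365 (one year) → Mar 15, 2154 (3494 left).
−365 (one year) → Mar 15, 2153 (3129 left).
−365 (one year) → Mar 15, 2152 (2764 left).
−366 (one year; includes Feb 29, 2152) → Mar 15, 2151 (2398 left).
−365 (one year) → Mar 15, 2150 (2033 left).
−365 (one year) → Mar 15, 2149 (1668 left).
−365 (one year) → Mar 15, 2148 (1303 left).
−366 (one year; includes Feb 29, 2148) → Mar 15, 2147 (937 left).
−365 (one year) → Mar 15, 2146 (572 left).
−365 (one year) → Mar 15, 2145 (207 left).
−15 → Feb 28, 2145 (end of Feb, 28 days; 192 left).
−28 → Jan 31, 2145 (end of Jan, 31 days; 164 left).
−31 → Dec 31, 2144 (end of Dec, 31 days; 133 left).
−31 → Nov 30, 2144 (end of Nov, 30 days; 102 left).
−30 → Oct 31, 2144 (end of Oct, 31 days; 72 left).
−31 → Sep 30, 2144 (end of Sep, 30 days; 41 left).
−30 → Aug 31, 2144 (end of Aug, 31 days; 11 left).
−11 → Aug 20, 2144.

August 20, 2144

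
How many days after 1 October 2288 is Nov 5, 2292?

1496

Oct 1, 2288 → Oct 1, 2289: 365 days.
Oct 1, 2289 → Oct 1, 2290: 365 days.
Oct 1, 2290 → Oct 1, 2291: 365 days.
Oct 1, 2291 → Oct 1, 2292: 366 days (Feb 29, 2292 is in that span).
Oct 1, 2292 → Nov 1, 2292: 31 days (October has 31).
Nov 1, 2292 → Nov 5, 2292: 4 days.
Total: 1496 days.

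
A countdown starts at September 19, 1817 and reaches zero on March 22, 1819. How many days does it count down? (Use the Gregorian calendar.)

Sep 19, 1817 → Sep 19, 1818: 365 days.
Sep 19, 1818 → Oct 19, 1818: 30 days (September has 30).
Oct 19, 1818 → Nov 19, 1818: 31 days (October has 31).
Nov 19, 1818 → Dec 19, 1818: 30 days (November has 30).
Dec 19, 1818 → Jan 19, 1819: 31 days (December has 31).
Jan 19, 1819 → Feb 19, 1819: 31 days (January has 31).
Feb 19, 1819 → Mar 19, 1819: 28 days (February has 28).
Mar 19, 1819 → Mar 22, 1819: 3 days.
Total: 549 days.

549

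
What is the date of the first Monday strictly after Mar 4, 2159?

Mar 4, 2159 is a Sunday.
From Sunday to the next Monday is 1 day.
Mar 4, 2159 + 1 = Mar 5, 2159.

March 5, 2159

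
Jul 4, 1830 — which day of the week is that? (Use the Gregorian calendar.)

Sunday

Doomsday rule: the anchor day for the 1800s is Friday. For year 30: 30÷12 = 2 r 6, and 6÷4 = 1, so 2+6+1 = 9.
Friday + 9 ≡ Sunday — that's 1830's doomsday.
In July the doomsday date is Jul 11.
Jul 4 is 7 days before Jul 11; 7 mod 7 = 0, so Sunday − 0 = Sunday.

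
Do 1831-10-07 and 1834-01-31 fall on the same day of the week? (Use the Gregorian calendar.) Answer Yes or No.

Yes

From Oct 7, 1831 to Jan 31, 1834 is 847 days.
847 mod 7 = 0, so they are the same weekday.
(Oct 7, 1831 is a Friday; Jan 31, 1834 is a Friday.)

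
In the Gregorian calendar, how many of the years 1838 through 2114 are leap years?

67

Multiples of 4 in [1838,2114]: 69.
Of those, multiples of 100: 3 (not leap unless ÷400).
Multiples of 400: 1.
Leap years = 69 − 3 + 1 = 67.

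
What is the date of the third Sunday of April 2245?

April 1, 2245 is a Tuesday.
The first Sunday is therefore April 6 (5 days later).
The third Sunday is 6 + 2×7 = April 20.

April 20, 2245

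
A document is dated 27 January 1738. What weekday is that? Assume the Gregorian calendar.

Monday

Doomsday rule: the anchor day for the 1700s is Sunday. For year 38: 38÷12 = 3 r 2, and 2÷4 = 0, so 3+2+0 = 5.
Sunday + 5 ≡ Friday — that's 1738's doomsday.
In January the doomsday date is Jan 3 (1738 is not a leap year).
Jan 27 is 24 days after Jan 3; 24 mod 7 = 3, so Friday + 3 = Monday.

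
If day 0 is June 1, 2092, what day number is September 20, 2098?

2302

Jun 1, 2092 → Jun 1, 2093: 365 days.
Jun 1, 2093 → Jun 1, 2094: 365 days.
Jun 1, 2094 → Jun 1, 2095: 365 days.
Jun 1, 2095 → Jun 1, 2096: 366 days (Feb 29, 2096 is in that span).
Jun 1, 2096 → Jun 1, 2097: 365 days.
Jun 1, 2097 → Jun 1, 2098: 365 days.
Jun 1, 2098 → Jul 1, 2098: 30 days (June has 30).
Jul 1, 2098 → Aug 1, 2098: 31 days (July has 31).
Aug 1, 2098 → Sep 1, 2098: 31 days (August has 31).
Sep 1, 2098 → Sep 20, 2098: 19 days.
Total: 2302 days.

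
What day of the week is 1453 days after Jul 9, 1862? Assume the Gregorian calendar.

Sunday

Jul 9, 1862 is a Wednesday.
1453 mod 7 = 4, so 1453 days after a Wednesday is Wednesday + 4 = Sunday.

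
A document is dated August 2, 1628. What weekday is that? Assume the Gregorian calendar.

Doomsday rule: the anchor day for the 1600s is Tuesday. For year 28: 28÷12 = 2 r 4, and 4÷4 = 1, so 2+4+1 = 7.
Tuesday + 7 ≡ Tuesday — that's 1628's doomsday.
In August the doomsday date is Aug 8.
Aug 2 is 6 days before Aug 8; 6 mod 7 = 6, so Tuesday − 6 = Wednesday.

Wednesday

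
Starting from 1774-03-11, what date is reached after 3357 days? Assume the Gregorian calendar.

+365 (one year) → Mar 11, 1775 (2992 left).
+366 (one year; includes Feb 29, 1776) → Mar 11, 1776 (2626 left).
+365 (one year) → Mar 11, 1777 (2261 left).
+365 (one year) → Mar 11, 1778 (1896 left).
+365 (one year) → Mar 11, 1779 (1531 left).
+366 (one year; includes Feb 29, 1780) → Mar 11, 1780 (1165 left).
+365 (one year) → Mar 11, 1781 (800 left).
+365 (one year) → Mar 11, 1782 (435 left).
+365 (one year) → Mar 11, 1783 (70 left).
Mar has 31 days: +21 → Apr 1, 1783 (49 left).
Apr has 30 days: +30 → May 1, 1783 (19 left).
+19 → May 20, 1783.

May 20, 1783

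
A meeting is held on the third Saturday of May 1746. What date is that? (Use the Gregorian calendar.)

May 1, 1746 is a Sunday.
The first Saturday is therefore May 7 (6 days later).
The third Saturday is 7 + 2×7 = May 21.

May 21, 1746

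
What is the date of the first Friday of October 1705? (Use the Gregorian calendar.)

October 2, 1705

October 1, 1705 is a Thursday.
The first Friday is therefore October 2 (1 days later).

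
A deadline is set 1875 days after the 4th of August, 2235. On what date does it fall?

+366 (one year; includes Feb 29, 2236) → Aug 4, 2236 (1509 left).
+365 (one year) → Aug 4, 2237 (1144 left).
+365 (one year) → Aug 4, 2238 (779 left).
+365 (one year) → Aug 4, 2239 (414 left).
+366 (one year; includes Feb 29, 2240) → Aug 4, 2240 (48 left).
Aug has 31 days: +28 → Sep 1, 2240 (20 left).
+20 → Sep 21, 2240.

September 21, 2240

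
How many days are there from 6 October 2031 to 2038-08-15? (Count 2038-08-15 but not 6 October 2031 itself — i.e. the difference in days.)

2505

Oct 6, 2031 → Oct 6, 2032: 366 days (Feb 29, 2032 is in that span).
Oct 6, 2032 → Oct 6, 2033: 365 days.
Oct 6, 2033 → Oct 6, 2034: 365 days.
Oct 6, 2034 → Oct 6, 2035: 365 days.
Oct 6, 2035 → Oct 6, 2036: 366 days (Feb 29, 2036 is in that span).
Oct 6, 2036 → Oct 6, 2037: 365 days.
Oct 6, 2037 → Nov 6, 2037: 31 days (October has 31).
Nov 6, 2037 → Dec 6, 2037: 30 days (November has 30).
Dec 6, 2037 → Jan 6, 2038: 31 days (December has 31).
Jan 6, 2038 → Feb 6, 2038: 31 days (January has 31).
Feb 6, 2038 → Mar 6, 2038: 28 days (February has 28).
Mar 6, 2038 → Apr 6, 2038: 31 days (March has 31).
Apr 6, 2038 → May 6, 2038: 30 days (April has 30).
May 6, 2038 → Jun 6, 2038: 31 days (May has 31).
Jun 6, 2038 → Jul 6, 2038: 30 days (June has 30).
Jul 6, 2038 → Aug 6, 2038: 31 days (July has 31).
Aug 6, 2038 → Aug 15, 2038: 9 days.
Total: 2505 days.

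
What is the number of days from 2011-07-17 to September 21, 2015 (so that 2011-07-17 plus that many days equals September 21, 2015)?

1527

Jul 17, 2011 → Jul 17, 2012: 366 days (Feb 29, 2012 is in that span).
Jul 17, 2012 → Jul 17, 2013: 365 days.
Jul 17, 2013 → Jul 17, 2014: 365 days.
Jul 17, 2014 → Jul 17, 2015: 365 days.
Jul 17, 2015 → Aug 17, 2015: 31 days (July has 31).
Aug 17, 2015 → Sep 17, 2015: 31 days (August has 31).
Sep 17, 2015 → Sep 21, 2015: 4 days.
Total: 1527 days.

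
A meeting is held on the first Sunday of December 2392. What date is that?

December 1, 2392 is a Tuesday.
The first Sunday is therefore December 6 (5 days later).

December 6, 2392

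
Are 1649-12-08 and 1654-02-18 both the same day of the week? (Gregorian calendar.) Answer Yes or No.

From Dec 8, 1649 to Feb 18, 1654 is 1533 days.
1533 mod 7 = 0, so they are the same weekday.
(Dec 8, 1649 is a Wednesday; Feb 18, 1654 is a Wednesday.)

Yes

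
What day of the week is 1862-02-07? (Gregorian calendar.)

Doomsday rule: the anchor day for the 1800s is Friday. For year 62: 62÷12 = 5 r 2, and 2÷4 = 0, so 5+2+0 = 7.
Friday + 7 ≡ Friday — that's 1862's doomsday.
In February the doomsday date is Feb 28 (1862 is not a leap year).
Feb 7 is 21 days before Feb 28; 21 mod 7 = 0, so Friday − 0 = Friday.

Friday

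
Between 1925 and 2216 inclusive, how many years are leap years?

71

Multiples of 4 in [1925,2216]: 73.
Of those, multiples of 100: 3 (not leap unless ÷400).
Multiples of 400: 1.
Leap years = 73 − 3 + 1 = 71.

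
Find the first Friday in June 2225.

June 1, 2225 is a Wednesday.
The first Friday is therefore June 3 (2 days later).

June 3, 2225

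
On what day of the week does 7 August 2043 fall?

Doomsday rule: the anchor day for the 2000s is Tuesday. For year 43: 43÷12 = 3 r 7, and 7÷4 = 1, so 3+7+1 = 11.
Tuesday + 11 ≡ Saturday — that's 2043's doomsday.
In August the doomsday date is Aug 8.
Aug 7 is 1 day before Aug 8; 1 mod 7 = 1, so Saturday − 1 = Friday.

Friday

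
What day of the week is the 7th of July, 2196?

Thursday

Doomsday rule: the anchor day for the 2100s is Sunday. For year 96: 96÷12 = 8 r 0, and 0÷4 = 0, so 8+0+0 = 8.
Sunday + 8 ≡ Monday — that's 2196's doomsday.
In July the doomsday date is Jul 11.
Jul 7 is 4 days before Jul 11; 4 mod 7 = 4, so Monday − 4 = Thursday.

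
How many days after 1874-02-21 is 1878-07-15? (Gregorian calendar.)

Feb 21, 1874 → Feb 21, 1875: 365 days.
Feb 21, 1875 → Feb 21, 1876: 365 days.
Feb 21, 1876 → Feb 21, 1877: 366 days (Feb 29, 1876 is in that span).
Feb 21, 1877 → Feb 21, 1878: 365 days.
Feb 21, 1878 → Mar 21, 1878: 28 days (February has 28).
Mar 21, 1878 → Apr 21, 1878: 31 days (March has 31).
Apr 21, 1878 → May 21, 1878: 30 days (April has 30).
May 21, 1878 → Jun 21, 1878: 31 days (May has 31).
Jun 21, 1878 → Jul 15, 1878: 24 days.
Total: 1605 days.

1605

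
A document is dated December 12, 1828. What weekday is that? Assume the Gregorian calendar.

January 1, 1828 is a Tuesday.
Jan 1, 1828 → Feb 1, 1828: 31 days (January has 31).
Feb 1, 1828 → Mar 1, 1828: 29 days (February has 29).
Mar 1, 1828 → Apr 1, 1828: 31 days (March has 31).
Apr 1, 1828 → May 1, 1828: 30 days (April has 30).
May 1, 1828 → Jun 1, 1828: 31 days (May has 31).
Jun 1, 1828 → Jul 1, 1828: 30 days (June has 30).
Jul 1, 1828 → Aug 1, 1828: 31 days (July has 31).
Aug 1, 1828 → Sep 1, 1828: 31 days (August has 31).
Sep 1, 1828 → Oct 1, 1828: 30 days (September has 30).
Oct 1, 1828 → Nov 1, 1828: 31 days (October has 31).
Nov 1, 1828 → Dec 1, 1828: 30 days (November has 30).
Dec 1, 1828 → Dec 12, 1828: 11 days.
Total: 346 days.
346 mod 7 = 3, so Tuesday + 3 = Friday.

Friday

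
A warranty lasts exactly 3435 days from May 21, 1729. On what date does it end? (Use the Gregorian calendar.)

October 16, 1738

+365 (one year) → May 21, 1730 (3070 left).
+365 (one year) → May 21, 1731 (2705 left).
+366 (one year; includes Feb 29, 1732) → May 21, 1732 (2339 left).
+365 (one year) → May 21, 1733 (1974 left).
+365 (one year) → May 21, 1734 (1609 left).
+365 (one year) → May 21, 1735 (1244 left).
+366 (one year; includes Feb 29, 1736) → May 21, 1736 (878 left).
+365 (one year) → May 21, 1737 (513 left).
+365 (one year) → May 21, 1738 (148 left).
May has 31 days: +11 → Jun 1, 1738 (137 left).
Jun has 30 days: +30 → Jul 1, 1738 (107 left).
Jul has 31 days: +31 → Aug 1, 1738 (76 left).
Aug has 31 days: +31 → Sep 1, 1738 (45 left).
Sep has 30 days: +30 → Oct 1, 1738 (15 left).
+15 → Oct 16, 1738.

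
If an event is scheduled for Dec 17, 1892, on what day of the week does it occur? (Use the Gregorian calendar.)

Doomsday rule: the anchor day for the 1800s is Friday. For year 92: 92÷12 = 7 r 8, and 8÷4 = 2, so 7+8+2 = 17.
Friday + 17 ≡ Monday — that's 1892's doomsday.
In December the doomsday date is Dec 12.
Dec 17 is 5 days after Dec 12; 5 mod 7 = 5, so Monday + 5 = Saturday.

Saturday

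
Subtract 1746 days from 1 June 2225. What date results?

−365 (one year) → Jun 1, 2224 (1381 left).
−366 (one year; includes Feb 29, 2224) → Jun 1, 2223 (1015 left).
−365 (one year) → Jun 1, 2222 (650 left).
−365 (one year) → Jun 1, 2221 (285 left).
−1 → May 31, 2221 (end of May, 31 days; 284 left).
−31 → Apr 30, 2221 (end of Apr, 30 days; 253 left).
−30 → Mar 31, 2221 (end of Mar, 31 days; 223 left).
−31 → Feb 28, 2221 (end of Feb, 28 days; 192 left).
−28 → Jan 31, 2221 (end of Jan, 31 days; 164 left).
−31 → Dec 31, 2220 (end of Dec, 31 days; 133 left).
−31 → Nov 30, 2220 (end of Nov, 30 days; 102 left).
−30 → Oct 31, 2220 (end of Oct, 31 days; 72 left).
−31 → Sep 30, 2220 (end of Sep, 30 days; 41 left).
−30 → Aug 31, 2220 (end of Aug, 31 days; 11 left).
−11 → Aug 20, 2220.

August 20, 2220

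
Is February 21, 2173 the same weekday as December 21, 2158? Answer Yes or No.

No

From Dec 21, 2158 to Feb 21, 2173 is 5176 days.
5176 mod 7 = 3, so they are different weekdays.
(Dec 21, 2158 is a Thursday; Feb 21, 2173 is a Sunday.)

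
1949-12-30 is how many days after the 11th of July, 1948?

Jul 11, 1948 → Jul 11, 1949: 365 days.
Jul 11, 1949 → Aug 11, 1949: 31 days (July has 31).
Aug 11, 1949 → Sep 11, 1949: 31 days (August has 31).
Sep 11, 1949 → Oct 11, 1949: 30 days (September has 30).
Oct 11, 1949 → Nov 11, 1949: 31 days (October has 31).
Nov 11, 1949 → Dec 11, 1949: 30 days (November has 30).
Dec 11, 1949 → Dec 30, 1949: 19 days.
Total: 537 days.

537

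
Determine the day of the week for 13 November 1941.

January 1, 1941 is a Wednesday.
Jan 1, 1941 → Feb 1, 1941: 31 days (January has 31).
Feb 1, 1941 → Mar 1, 1941: 28 days (February has 28).
Mar 1, 1941 → Apr 1, 1941: 31 days (March has 31).
Apr 1, 1941 → May 1, 1941: 30 days (April has 30).
May 1, 1941 → Jun 1, 1941: 31 days (May has 31).
Jun 1, 1941 → Jul 1, 1941: 30 days (June has 30).
Jul 1, 1941 → Aug 1, 1941: 31 days (July has 31).
Aug 1, 1941 → Sep 1, 1941: 31 days (August has 31).
Sep 1, 1941 → Oct 1, 1941: 30 days (September has 30).
Oct 1, 1941 → Nov 1, 1941: 31 days (October has 31).
Nov 1, 1941 → Nov 13, 1941: 12 days.
Total: 316 days.
316 mod 7 = 1, so Wednesday + 1 = Thursday.

Thursday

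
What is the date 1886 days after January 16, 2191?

March 16, 2196

+365 (one year) → Jan 16, 2192 (1521 left).
+366 (one year; includes Feb 29, 2192) → Jan 16, 2193 (1155 left).
+365 (one year) → Jan 16, 2194 (790 left).
+365 (one year) → Jan 16, 2195 (425 left).
+365 (one year) → Jan 16, 2196 (60 left).
Jan has 31 days: +16 → Feb 1, 2196 (44 left).
Feb has 29 days: +29 → Mar 1, 2196 (15 left).
+15 → Mar 16, 2196.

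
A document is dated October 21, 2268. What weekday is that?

Wednesday

Doomsday rule: the anchor day for the 2200s is Friday. For year 68: 68÷12 = 5 r 8, and 8÷4 = 2, so 5+8+2 = 15.
Friday + 15 ≡ Saturday — that's 2268's doomsday.
In October the doomsday date is Oct 10.
Oct 21 is 11 days after Oct 10; 11 mod 7 = 4, so Saturday + 4 = Wednesday.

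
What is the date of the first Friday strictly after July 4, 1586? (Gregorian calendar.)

Jul 4, 1586 is a Friday.
From Friday to the next Friday is 7 days.
Jul 4, 1586 + 7 = Jul 11, 1586.

July 11, 1586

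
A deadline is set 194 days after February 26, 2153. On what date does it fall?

September 8, 2153

Feb has 28 days: +3 → Mar 1, 2153 (191 left).
Mar has 31 days: +31 → Apr 1, 2153 (160 left).
Apr has 30 days: +30 → May 1, 2153 (130 left).
May has 31 days: +31 → Jun 1, 2153 (99 left).
Jun has 30 days: +30 → Jul 1, 2153 (69 left).
Jul has 31 days: +31 → Aug 1, 2153 (38 left).
Aug has 31 days: +31 → Sep 1, 2153 (7 left).
+7 → Sep 8, 2153.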